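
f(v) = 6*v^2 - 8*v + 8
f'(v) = 12*v - 8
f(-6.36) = 301.58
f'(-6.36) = -84.32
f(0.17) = 6.81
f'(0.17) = -5.96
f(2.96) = 36.89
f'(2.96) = 27.52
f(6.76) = 228.11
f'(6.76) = 73.12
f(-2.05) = 49.62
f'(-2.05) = -32.60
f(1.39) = 8.47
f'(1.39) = 8.68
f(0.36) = 5.90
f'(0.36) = -3.68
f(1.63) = 10.90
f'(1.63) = 11.56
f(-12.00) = 968.00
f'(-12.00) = -152.00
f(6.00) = 176.00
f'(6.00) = 64.00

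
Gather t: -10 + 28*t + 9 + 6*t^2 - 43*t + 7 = 6*t^2 - 15*t + 6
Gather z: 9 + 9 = 18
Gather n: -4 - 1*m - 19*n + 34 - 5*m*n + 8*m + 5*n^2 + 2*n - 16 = 7*m + 5*n^2 + n*(-5*m - 17) + 14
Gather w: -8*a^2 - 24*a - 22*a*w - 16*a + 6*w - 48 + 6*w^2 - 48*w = -8*a^2 - 40*a + 6*w^2 + w*(-22*a - 42) - 48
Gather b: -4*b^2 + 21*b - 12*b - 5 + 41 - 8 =-4*b^2 + 9*b + 28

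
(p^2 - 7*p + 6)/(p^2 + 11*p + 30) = (p^2 - 7*p + 6)/(p^2 + 11*p + 30)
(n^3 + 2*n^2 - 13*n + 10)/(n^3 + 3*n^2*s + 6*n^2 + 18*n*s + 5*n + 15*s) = (n^2 - 3*n + 2)/(n^2 + 3*n*s + n + 3*s)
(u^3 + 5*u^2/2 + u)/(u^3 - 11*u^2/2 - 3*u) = (u + 2)/(u - 6)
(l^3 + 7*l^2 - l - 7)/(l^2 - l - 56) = (l^2 - 1)/(l - 8)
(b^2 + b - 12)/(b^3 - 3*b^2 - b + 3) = (b + 4)/(b^2 - 1)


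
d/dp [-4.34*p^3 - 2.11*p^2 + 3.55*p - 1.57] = -13.02*p^2 - 4.22*p + 3.55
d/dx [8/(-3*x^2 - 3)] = 16*x/(3*(x^2 + 1)^2)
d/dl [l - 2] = 1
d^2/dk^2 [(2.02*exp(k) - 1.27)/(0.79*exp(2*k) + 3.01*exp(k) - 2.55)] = (1.260682*exp(4*k) - 7.973786*exp(3*k) + 15.355941*exp(2*k) - 6.235477*exp(k) + 3.387165)*exp(k)/(0.493039*exp(6*k) + 5.635623*exp(5*k) + 16.698072*exp(4*k) - 9.110969*exp(3*k) - 53.89884*exp(2*k) + 58.717575*exp(k) - 16.581375)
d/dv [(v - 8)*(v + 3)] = 2*v - 5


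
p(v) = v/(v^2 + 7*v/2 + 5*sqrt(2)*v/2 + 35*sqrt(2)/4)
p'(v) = v*(-2*v - 5*sqrt(2)/2 - 7/2)/(v^2 + 7*v/2 + 5*sqrt(2)*v/2 + 35*sqrt(2)/4)^2 + 1/(v^2 + 7*v/2 + 5*sqrt(2)*v/2 + 35*sqrt(2)/4) = 2*(-4*v^2 + 35*sqrt(2))/(8*v^4 + 56*v^3 + 40*sqrt(2)*v^3 + 198*v^2 + 280*sqrt(2)*v^2 + 490*sqrt(2)*v + 700*v + 1225)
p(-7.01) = -0.57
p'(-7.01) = -0.25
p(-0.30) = -0.03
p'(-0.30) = 0.11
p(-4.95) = -2.41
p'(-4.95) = -2.88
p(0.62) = 0.04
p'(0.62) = 0.04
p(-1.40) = -0.31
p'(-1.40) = 0.52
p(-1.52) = -0.38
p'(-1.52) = 0.63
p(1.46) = 0.06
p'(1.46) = 0.02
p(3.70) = 0.07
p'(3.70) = 0.00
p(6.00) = 0.07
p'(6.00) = 0.00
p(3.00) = 0.07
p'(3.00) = 0.00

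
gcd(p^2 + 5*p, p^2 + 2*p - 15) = p + 5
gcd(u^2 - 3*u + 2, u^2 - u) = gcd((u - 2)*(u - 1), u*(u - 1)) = u - 1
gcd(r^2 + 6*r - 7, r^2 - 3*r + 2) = r - 1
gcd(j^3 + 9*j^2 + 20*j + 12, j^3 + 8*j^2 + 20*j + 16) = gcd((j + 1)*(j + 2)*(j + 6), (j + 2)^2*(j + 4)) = j + 2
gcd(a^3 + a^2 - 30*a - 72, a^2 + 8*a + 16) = a + 4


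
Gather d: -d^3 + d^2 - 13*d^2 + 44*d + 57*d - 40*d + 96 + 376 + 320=-d^3 - 12*d^2 + 61*d + 792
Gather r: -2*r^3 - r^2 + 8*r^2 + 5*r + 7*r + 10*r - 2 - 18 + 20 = -2*r^3 + 7*r^2 + 22*r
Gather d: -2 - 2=-4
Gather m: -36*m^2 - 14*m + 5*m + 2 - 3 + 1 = -36*m^2 - 9*m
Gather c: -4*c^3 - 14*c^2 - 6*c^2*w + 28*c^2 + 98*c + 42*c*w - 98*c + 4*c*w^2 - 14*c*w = -4*c^3 + c^2*(14 - 6*w) + c*(4*w^2 + 28*w)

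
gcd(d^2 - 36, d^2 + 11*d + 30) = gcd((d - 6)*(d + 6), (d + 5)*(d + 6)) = d + 6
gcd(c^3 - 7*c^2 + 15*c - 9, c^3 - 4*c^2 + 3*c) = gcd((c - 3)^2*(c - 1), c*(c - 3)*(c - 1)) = c^2 - 4*c + 3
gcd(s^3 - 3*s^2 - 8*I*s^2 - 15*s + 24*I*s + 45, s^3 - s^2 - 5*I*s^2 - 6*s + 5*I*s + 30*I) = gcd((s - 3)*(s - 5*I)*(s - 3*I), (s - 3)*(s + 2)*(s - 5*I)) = s^2 + s*(-3 - 5*I) + 15*I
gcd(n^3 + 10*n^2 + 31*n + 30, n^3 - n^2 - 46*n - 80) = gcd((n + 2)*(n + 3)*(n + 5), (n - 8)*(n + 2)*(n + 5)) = n^2 + 7*n + 10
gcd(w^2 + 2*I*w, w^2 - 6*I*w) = w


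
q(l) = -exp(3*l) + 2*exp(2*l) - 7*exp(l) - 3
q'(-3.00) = -0.34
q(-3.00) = -3.34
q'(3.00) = -22836.14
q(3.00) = -7439.83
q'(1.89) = -741.18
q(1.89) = -251.74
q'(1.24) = -100.22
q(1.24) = -44.57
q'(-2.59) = -0.50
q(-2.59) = -3.51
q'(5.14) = -14810575.81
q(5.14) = -4918229.03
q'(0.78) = -27.38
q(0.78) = -19.13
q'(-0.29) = -4.26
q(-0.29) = -7.54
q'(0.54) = -15.39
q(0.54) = -14.18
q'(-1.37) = -1.57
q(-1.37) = -4.67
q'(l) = -3*exp(3*l) + 4*exp(2*l) - 7*exp(l) = (-3*exp(2*l) + 4*exp(l) - 7)*exp(l)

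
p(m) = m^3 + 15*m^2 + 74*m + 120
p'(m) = 3*m^2 + 30*m + 74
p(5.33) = 1091.97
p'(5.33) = 319.13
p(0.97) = 206.81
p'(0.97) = 105.92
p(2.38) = 394.57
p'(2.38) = 162.39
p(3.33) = 569.68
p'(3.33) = 207.17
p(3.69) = 647.54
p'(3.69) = 225.55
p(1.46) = 263.13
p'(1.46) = 124.19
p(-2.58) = 11.75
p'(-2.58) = 16.57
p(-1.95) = 25.32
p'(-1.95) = 26.91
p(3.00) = 504.00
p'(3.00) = 191.00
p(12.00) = 4896.00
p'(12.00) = 866.00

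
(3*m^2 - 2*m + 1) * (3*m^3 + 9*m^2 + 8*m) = 9*m^5 + 21*m^4 + 9*m^3 - 7*m^2 + 8*m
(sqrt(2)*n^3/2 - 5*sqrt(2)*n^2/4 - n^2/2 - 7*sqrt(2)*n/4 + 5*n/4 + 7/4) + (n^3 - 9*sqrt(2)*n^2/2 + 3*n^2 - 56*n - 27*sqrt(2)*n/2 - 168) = sqrt(2)*n^3/2 + n^3 - 23*sqrt(2)*n^2/4 + 5*n^2/2 - 219*n/4 - 61*sqrt(2)*n/4 - 665/4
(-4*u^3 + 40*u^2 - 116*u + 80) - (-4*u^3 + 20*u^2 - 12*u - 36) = 20*u^2 - 104*u + 116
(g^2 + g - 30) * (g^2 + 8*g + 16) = g^4 + 9*g^3 - 6*g^2 - 224*g - 480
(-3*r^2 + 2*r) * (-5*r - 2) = 15*r^3 - 4*r^2 - 4*r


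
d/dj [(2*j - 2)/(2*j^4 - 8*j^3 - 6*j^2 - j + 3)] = 2*(2*j^4 - 8*j^3 - 6*j^2 - j + (j - 1)*(-8*j^3 + 24*j^2 + 12*j + 1) + 3)/(-2*j^4 + 8*j^3 + 6*j^2 + j - 3)^2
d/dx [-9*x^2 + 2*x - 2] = 2 - 18*x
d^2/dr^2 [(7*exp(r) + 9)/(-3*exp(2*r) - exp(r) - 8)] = (-63*exp(4*r) - 303*exp(3*r) + 927*exp(2*r) + 911*exp(r) - 376)*exp(r)/(27*exp(6*r) + 27*exp(5*r) + 225*exp(4*r) + 145*exp(3*r) + 600*exp(2*r) + 192*exp(r) + 512)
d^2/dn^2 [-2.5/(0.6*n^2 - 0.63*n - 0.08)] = (-1.8*n^2 + 1.89*n + 2.5*(1.2*n - 0.63)*(2.4*n - 1.26) + 0.24)/(-0.6*n^2 + 0.63*n + 0.08)^3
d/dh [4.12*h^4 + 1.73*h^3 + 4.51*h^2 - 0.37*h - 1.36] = 16.48*h^3 + 5.19*h^2 + 9.02*h - 0.37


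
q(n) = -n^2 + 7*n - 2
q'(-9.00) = 25.00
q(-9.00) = -146.00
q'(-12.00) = 31.00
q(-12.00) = -230.00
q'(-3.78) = 14.56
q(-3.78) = -42.75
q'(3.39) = 0.22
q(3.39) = 10.24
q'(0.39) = 6.22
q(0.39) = 0.58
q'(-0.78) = 8.56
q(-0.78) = -8.07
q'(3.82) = -0.64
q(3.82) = 10.15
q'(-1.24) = 9.48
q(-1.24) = -12.22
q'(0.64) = 5.72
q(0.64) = 2.07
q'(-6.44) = 19.88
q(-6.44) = -88.55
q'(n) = 7 - 2*n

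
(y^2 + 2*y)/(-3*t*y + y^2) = (y + 2)/(-3*t + y)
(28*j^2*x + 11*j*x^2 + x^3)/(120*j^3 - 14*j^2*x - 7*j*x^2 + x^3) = x*(7*j + x)/(30*j^2 - 11*j*x + x^2)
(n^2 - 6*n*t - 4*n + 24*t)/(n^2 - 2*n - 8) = (n - 6*t)/(n + 2)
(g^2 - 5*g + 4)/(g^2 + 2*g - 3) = (g - 4)/(g + 3)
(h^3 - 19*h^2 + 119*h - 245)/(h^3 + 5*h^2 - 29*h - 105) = (h^2 - 14*h + 49)/(h^2 + 10*h + 21)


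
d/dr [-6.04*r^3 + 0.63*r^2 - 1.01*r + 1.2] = -18.12*r^2 + 1.26*r - 1.01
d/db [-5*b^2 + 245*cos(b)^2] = -10*b - 245*sin(2*b)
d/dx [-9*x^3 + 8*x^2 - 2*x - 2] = -27*x^2 + 16*x - 2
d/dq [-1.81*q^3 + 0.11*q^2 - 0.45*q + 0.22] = -5.43*q^2 + 0.22*q - 0.45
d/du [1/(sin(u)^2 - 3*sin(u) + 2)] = (3 - 2*sin(u))*cos(u)/(sin(u)^2 - 3*sin(u) + 2)^2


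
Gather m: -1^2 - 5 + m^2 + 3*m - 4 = m^2 + 3*m - 10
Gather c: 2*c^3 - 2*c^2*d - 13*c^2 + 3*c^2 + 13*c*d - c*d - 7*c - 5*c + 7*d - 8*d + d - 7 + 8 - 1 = 2*c^3 + c^2*(-2*d - 10) + c*(12*d - 12)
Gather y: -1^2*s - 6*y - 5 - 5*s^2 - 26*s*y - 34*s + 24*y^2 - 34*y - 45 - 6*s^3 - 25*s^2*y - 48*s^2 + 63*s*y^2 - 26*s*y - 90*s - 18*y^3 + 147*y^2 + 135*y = -6*s^3 - 53*s^2 - 125*s - 18*y^3 + y^2*(63*s + 171) + y*(-25*s^2 - 52*s + 95) - 50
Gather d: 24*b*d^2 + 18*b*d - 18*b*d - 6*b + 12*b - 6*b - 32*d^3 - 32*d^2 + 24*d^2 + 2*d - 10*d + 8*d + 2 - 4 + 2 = -32*d^3 + d^2*(24*b - 8)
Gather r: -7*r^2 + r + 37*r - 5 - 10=-7*r^2 + 38*r - 15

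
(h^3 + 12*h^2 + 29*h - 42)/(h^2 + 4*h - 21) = (h^2 + 5*h - 6)/(h - 3)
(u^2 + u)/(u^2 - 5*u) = (u + 1)/(u - 5)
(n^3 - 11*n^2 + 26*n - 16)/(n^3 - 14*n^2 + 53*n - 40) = (n - 2)/(n - 5)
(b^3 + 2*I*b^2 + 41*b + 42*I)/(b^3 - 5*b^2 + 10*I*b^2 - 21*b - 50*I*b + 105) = (b^2 - 5*I*b + 6)/(b^2 + b*(-5 + 3*I) - 15*I)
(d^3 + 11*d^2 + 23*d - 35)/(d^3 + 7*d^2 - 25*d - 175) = (d - 1)/(d - 5)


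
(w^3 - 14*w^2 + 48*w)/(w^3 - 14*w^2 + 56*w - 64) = w*(w - 6)/(w^2 - 6*w + 8)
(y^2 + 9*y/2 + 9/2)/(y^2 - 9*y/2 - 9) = (y + 3)/(y - 6)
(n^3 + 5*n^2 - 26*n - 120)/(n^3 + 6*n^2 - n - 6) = (n^2 - n - 20)/(n^2 - 1)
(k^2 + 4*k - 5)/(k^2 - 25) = (k - 1)/(k - 5)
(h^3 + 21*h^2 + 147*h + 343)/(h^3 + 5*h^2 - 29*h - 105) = (h^2 + 14*h + 49)/(h^2 - 2*h - 15)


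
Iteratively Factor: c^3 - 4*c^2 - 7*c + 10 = (c - 1)*(c^2 - 3*c - 10) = (c - 5)*(c - 1)*(c + 2)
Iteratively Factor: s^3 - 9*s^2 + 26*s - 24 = (s - 2)*(s^2 - 7*s + 12) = (s - 4)*(s - 2)*(s - 3)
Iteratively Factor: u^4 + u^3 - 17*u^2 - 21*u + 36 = (u - 4)*(u^3 + 5*u^2 + 3*u - 9) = (u - 4)*(u + 3)*(u^2 + 2*u - 3) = (u - 4)*(u - 1)*(u + 3)*(u + 3)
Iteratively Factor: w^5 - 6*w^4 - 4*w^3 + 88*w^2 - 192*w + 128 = (w - 2)*(w^4 - 4*w^3 - 12*w^2 + 64*w - 64) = (w - 2)^2*(w^3 - 2*w^2 - 16*w + 32) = (w - 2)^3*(w^2 - 16) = (w - 4)*(w - 2)^3*(w + 4)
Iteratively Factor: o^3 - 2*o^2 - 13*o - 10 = (o - 5)*(o^2 + 3*o + 2) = (o - 5)*(o + 1)*(o + 2)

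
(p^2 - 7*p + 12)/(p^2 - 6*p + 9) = (p - 4)/(p - 3)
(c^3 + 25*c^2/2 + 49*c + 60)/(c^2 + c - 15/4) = 2*(c^2 + 10*c + 24)/(2*c - 3)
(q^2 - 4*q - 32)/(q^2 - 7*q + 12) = (q^2 - 4*q - 32)/(q^2 - 7*q + 12)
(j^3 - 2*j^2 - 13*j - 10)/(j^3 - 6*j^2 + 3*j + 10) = (j + 2)/(j - 2)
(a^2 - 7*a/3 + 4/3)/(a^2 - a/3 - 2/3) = (3*a - 4)/(3*a + 2)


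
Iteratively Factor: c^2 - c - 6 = (c - 3)*(c + 2)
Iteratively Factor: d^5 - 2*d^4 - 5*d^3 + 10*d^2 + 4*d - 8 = (d - 2)*(d^4 - 5*d^2 + 4) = (d - 2)^2*(d^3 + 2*d^2 - d - 2) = (d - 2)^2*(d + 2)*(d^2 - 1) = (d - 2)^2*(d - 1)*(d + 2)*(d + 1)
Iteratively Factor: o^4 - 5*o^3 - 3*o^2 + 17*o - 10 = (o - 1)*(o^3 - 4*o^2 - 7*o + 10) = (o - 1)^2*(o^2 - 3*o - 10) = (o - 5)*(o - 1)^2*(o + 2)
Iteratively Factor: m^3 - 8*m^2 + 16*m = (m - 4)*(m^2 - 4*m) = m*(m - 4)*(m - 4)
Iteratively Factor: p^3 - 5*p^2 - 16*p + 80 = (p + 4)*(p^2 - 9*p + 20) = (p - 4)*(p + 4)*(p - 5)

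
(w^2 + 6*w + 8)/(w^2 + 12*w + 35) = (w^2 + 6*w + 8)/(w^2 + 12*w + 35)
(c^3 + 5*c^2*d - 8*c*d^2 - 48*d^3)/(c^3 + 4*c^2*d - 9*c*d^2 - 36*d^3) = (c + 4*d)/(c + 3*d)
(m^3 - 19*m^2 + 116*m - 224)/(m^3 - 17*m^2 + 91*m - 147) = (m^2 - 12*m + 32)/(m^2 - 10*m + 21)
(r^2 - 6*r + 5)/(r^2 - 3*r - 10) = (r - 1)/(r + 2)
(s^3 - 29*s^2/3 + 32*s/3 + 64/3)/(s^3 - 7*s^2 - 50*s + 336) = (s^2 - 5*s/3 - 8/3)/(s^2 + s - 42)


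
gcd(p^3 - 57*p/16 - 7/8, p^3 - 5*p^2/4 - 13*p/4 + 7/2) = p^2 - p/4 - 7/2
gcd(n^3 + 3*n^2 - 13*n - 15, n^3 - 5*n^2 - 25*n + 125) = n + 5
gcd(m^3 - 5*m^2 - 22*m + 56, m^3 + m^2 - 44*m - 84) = m - 7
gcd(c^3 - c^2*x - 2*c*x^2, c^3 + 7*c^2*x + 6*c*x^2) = c^2 + c*x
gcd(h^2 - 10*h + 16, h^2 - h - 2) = h - 2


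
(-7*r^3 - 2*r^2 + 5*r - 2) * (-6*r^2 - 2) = 42*r^5 + 12*r^4 - 16*r^3 + 16*r^2 - 10*r + 4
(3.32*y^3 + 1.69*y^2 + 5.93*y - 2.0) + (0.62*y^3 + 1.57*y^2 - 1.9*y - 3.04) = 3.94*y^3 + 3.26*y^2 + 4.03*y - 5.04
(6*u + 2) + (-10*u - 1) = 1 - 4*u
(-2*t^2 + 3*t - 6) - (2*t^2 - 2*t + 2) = -4*t^2 + 5*t - 8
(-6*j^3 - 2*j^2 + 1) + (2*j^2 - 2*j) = -6*j^3 - 2*j + 1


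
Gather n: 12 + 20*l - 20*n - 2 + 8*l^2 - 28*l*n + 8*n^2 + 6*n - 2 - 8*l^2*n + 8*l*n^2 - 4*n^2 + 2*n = 8*l^2 + 20*l + n^2*(8*l + 4) + n*(-8*l^2 - 28*l - 12) + 8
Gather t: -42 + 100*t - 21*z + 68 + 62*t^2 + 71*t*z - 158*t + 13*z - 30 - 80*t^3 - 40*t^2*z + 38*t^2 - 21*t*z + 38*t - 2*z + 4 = -80*t^3 + t^2*(100 - 40*z) + t*(50*z - 20) - 10*z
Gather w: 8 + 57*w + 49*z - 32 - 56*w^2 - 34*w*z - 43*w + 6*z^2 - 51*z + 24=-56*w^2 + w*(14 - 34*z) + 6*z^2 - 2*z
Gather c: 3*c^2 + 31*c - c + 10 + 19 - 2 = 3*c^2 + 30*c + 27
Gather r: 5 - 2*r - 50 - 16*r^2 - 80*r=-16*r^2 - 82*r - 45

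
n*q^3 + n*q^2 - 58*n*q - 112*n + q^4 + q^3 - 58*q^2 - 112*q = (n + q)*(q - 8)*(q + 2)*(q + 7)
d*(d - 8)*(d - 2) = d^3 - 10*d^2 + 16*d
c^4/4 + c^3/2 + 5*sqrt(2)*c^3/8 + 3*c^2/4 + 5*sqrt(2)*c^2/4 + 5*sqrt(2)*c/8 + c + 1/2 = (c/2 + 1/2)*(c/2 + sqrt(2))*(c + 1)*(c + sqrt(2)/2)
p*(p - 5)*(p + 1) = p^3 - 4*p^2 - 5*p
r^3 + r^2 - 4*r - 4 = (r - 2)*(r + 1)*(r + 2)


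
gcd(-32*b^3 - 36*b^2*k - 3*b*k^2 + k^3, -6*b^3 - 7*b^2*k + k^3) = b + k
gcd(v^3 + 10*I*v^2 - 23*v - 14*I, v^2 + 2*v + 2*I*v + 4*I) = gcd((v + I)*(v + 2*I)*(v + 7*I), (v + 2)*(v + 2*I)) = v + 2*I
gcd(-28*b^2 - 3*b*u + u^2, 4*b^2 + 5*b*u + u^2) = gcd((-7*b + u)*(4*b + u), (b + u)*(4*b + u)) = 4*b + u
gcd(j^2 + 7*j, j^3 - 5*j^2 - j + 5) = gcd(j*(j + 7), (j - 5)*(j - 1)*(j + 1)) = 1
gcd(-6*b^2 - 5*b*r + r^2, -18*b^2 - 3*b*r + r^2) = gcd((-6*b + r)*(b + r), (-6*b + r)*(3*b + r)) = -6*b + r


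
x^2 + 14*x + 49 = (x + 7)^2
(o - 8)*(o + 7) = o^2 - o - 56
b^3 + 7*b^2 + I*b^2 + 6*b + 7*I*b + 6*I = (b + 1)*(b + 6)*(b + I)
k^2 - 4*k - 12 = (k - 6)*(k + 2)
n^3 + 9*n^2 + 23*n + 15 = (n + 1)*(n + 3)*(n + 5)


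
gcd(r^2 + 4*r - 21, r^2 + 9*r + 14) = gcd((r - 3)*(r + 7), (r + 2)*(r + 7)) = r + 7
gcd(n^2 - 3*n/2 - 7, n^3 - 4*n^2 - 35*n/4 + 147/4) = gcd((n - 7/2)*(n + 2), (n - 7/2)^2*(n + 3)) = n - 7/2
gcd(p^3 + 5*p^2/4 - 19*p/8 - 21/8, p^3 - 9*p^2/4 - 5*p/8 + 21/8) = p^2 - p/2 - 3/2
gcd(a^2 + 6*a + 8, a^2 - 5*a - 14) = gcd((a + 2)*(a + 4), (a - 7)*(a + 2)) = a + 2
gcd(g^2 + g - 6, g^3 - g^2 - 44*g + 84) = g - 2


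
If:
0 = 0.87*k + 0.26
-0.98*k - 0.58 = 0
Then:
No Solution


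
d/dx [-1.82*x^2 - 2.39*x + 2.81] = -3.64*x - 2.39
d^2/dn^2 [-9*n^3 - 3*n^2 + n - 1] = -54*n - 6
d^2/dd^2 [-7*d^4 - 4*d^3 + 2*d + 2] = 12*d*(-7*d - 2)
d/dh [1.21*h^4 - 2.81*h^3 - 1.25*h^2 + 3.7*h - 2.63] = 4.84*h^3 - 8.43*h^2 - 2.5*h + 3.7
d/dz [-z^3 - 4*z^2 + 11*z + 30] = -3*z^2 - 8*z + 11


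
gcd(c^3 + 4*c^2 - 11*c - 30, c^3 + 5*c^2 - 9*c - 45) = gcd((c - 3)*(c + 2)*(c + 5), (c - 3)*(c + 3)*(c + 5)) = c^2 + 2*c - 15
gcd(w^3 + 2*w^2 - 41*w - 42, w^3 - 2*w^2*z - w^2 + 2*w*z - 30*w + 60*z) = w - 6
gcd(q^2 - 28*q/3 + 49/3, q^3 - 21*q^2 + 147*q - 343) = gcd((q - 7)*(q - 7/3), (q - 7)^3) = q - 7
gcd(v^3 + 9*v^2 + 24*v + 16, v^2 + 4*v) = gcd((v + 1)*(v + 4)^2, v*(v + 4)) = v + 4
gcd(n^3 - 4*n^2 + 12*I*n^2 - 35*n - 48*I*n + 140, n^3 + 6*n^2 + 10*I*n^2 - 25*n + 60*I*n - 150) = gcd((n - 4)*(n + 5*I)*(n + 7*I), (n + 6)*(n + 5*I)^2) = n + 5*I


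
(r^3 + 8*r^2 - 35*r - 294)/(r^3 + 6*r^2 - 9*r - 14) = (r^2 + r - 42)/(r^2 - r - 2)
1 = 1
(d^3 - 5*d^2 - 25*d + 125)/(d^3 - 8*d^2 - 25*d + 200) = (d - 5)/(d - 8)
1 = 1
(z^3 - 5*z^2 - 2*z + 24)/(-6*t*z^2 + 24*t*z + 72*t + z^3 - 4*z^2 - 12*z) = (z^2 - 7*z + 12)/(-6*t*z + 36*t + z^2 - 6*z)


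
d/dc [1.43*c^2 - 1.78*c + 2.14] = 2.86*c - 1.78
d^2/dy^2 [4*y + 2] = 0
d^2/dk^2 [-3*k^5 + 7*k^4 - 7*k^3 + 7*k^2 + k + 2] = -60*k^3 + 84*k^2 - 42*k + 14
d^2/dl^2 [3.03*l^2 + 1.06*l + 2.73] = 6.06000000000000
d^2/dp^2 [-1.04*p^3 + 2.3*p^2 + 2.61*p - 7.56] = 4.6 - 6.24*p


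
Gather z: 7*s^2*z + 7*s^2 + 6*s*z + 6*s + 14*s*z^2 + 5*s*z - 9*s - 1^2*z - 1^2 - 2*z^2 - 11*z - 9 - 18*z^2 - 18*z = 7*s^2 - 3*s + z^2*(14*s - 20) + z*(7*s^2 + 11*s - 30) - 10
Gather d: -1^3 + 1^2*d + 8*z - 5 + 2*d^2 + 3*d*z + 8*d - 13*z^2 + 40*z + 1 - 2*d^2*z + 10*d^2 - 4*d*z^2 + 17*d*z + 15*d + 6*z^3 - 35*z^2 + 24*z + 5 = d^2*(12 - 2*z) + d*(-4*z^2 + 20*z + 24) + 6*z^3 - 48*z^2 + 72*z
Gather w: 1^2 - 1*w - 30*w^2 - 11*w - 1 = -30*w^2 - 12*w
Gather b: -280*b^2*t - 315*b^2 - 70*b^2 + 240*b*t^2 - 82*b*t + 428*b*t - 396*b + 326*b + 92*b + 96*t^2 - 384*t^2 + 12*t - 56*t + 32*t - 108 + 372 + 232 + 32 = b^2*(-280*t - 385) + b*(240*t^2 + 346*t + 22) - 288*t^2 - 12*t + 528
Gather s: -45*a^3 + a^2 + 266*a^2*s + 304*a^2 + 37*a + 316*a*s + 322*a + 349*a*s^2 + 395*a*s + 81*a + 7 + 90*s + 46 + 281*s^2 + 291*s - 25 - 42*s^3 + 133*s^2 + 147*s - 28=-45*a^3 + 305*a^2 + 440*a - 42*s^3 + s^2*(349*a + 414) + s*(266*a^2 + 711*a + 528)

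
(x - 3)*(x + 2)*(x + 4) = x^3 + 3*x^2 - 10*x - 24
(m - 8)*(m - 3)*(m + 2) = m^3 - 9*m^2 + 2*m + 48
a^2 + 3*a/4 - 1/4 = (a - 1/4)*(a + 1)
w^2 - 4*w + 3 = (w - 3)*(w - 1)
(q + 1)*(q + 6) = q^2 + 7*q + 6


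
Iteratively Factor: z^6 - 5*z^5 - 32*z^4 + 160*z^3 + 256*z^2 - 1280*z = (z - 4)*(z^5 - z^4 - 36*z^3 + 16*z^2 + 320*z) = (z - 5)*(z - 4)*(z^4 + 4*z^3 - 16*z^2 - 64*z) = (z - 5)*(z - 4)*(z + 4)*(z^3 - 16*z) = (z - 5)*(z - 4)^2*(z + 4)*(z^2 + 4*z) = z*(z - 5)*(z - 4)^2*(z + 4)*(z + 4)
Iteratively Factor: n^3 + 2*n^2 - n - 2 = (n + 2)*(n^2 - 1) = (n + 1)*(n + 2)*(n - 1)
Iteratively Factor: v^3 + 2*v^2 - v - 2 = (v + 2)*(v^2 - 1) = (v + 1)*(v + 2)*(v - 1)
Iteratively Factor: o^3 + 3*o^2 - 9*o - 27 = (o + 3)*(o^2 - 9) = (o + 3)^2*(o - 3)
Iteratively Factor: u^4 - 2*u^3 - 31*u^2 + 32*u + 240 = (u + 4)*(u^3 - 6*u^2 - 7*u + 60) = (u + 3)*(u + 4)*(u^2 - 9*u + 20) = (u - 4)*(u + 3)*(u + 4)*(u - 5)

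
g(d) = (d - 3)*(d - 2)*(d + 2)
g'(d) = (d - 3)*(d - 2) + (d - 3)*(d + 2) + (d - 2)*(d + 2)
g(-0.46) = 13.11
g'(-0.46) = -0.61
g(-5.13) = -181.44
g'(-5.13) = 105.73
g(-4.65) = -134.81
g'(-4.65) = 88.77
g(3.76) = 7.70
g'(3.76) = 15.85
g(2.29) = -0.88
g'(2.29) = -2.01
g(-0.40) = 13.06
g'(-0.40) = -1.12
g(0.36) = 10.22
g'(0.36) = -5.77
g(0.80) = 7.39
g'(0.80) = -6.88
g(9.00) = 462.00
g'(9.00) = 185.00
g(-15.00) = -3978.00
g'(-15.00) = 761.00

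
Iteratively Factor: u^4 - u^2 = (u - 1)*(u^3 + u^2) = u*(u - 1)*(u^2 + u) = u*(u - 1)*(u + 1)*(u)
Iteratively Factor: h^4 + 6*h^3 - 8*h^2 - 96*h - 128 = (h - 4)*(h^3 + 10*h^2 + 32*h + 32) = (h - 4)*(h + 4)*(h^2 + 6*h + 8) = (h - 4)*(h + 2)*(h + 4)*(h + 4)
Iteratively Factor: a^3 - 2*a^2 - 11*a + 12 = (a + 3)*(a^2 - 5*a + 4) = (a - 4)*(a + 3)*(a - 1)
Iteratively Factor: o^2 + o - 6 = (o - 2)*(o + 3)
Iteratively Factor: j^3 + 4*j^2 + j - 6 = (j + 2)*(j^2 + 2*j - 3) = (j - 1)*(j + 2)*(j + 3)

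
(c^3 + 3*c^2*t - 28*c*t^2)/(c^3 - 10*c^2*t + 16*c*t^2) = (c^2 + 3*c*t - 28*t^2)/(c^2 - 10*c*t + 16*t^2)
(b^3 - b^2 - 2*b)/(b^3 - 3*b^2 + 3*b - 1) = b*(b^2 - b - 2)/(b^3 - 3*b^2 + 3*b - 1)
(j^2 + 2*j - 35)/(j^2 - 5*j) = (j + 7)/j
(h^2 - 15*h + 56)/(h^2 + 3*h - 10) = (h^2 - 15*h + 56)/(h^2 + 3*h - 10)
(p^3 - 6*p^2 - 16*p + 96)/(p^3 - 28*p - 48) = (p - 4)/(p + 2)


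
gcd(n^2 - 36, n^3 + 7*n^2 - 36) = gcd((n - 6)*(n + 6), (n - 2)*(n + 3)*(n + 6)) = n + 6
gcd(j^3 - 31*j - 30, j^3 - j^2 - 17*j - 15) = j + 1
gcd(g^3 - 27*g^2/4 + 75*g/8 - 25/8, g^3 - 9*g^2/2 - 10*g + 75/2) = g - 5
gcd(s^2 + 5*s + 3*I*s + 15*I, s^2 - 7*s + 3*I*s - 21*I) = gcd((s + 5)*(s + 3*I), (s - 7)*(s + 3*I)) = s + 3*I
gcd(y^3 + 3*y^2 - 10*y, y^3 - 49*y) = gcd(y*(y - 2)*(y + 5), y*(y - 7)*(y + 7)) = y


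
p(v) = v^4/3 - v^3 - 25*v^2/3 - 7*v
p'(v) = 4*v^3/3 - 3*v^2 - 50*v/3 - 7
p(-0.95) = 0.26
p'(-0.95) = 4.98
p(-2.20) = -6.48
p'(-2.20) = 0.95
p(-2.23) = -6.50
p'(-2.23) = 0.46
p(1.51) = -31.28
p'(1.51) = -34.42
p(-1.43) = -2.71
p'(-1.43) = 6.80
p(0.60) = -7.37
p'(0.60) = -17.79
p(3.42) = -115.81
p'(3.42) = -45.75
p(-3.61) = 20.33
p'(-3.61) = -48.66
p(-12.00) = 7524.00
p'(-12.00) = -2543.00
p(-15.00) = 18480.00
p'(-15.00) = -4932.00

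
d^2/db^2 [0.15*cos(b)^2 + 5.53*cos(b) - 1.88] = -5.53*cos(b) - 0.3*cos(2*b)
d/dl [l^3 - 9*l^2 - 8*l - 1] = 3*l^2 - 18*l - 8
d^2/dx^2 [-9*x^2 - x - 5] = -18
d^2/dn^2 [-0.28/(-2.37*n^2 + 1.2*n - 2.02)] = (-3.145464*n^2 + 1.59264*n + 0.28*(4.74*n - 1.2)*(9.48*n - 2.4) - 2.680944)/(2.37*n^2 - 1.2*n + 2.02)^3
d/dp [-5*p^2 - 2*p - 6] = -10*p - 2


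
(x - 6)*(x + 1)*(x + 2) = x^3 - 3*x^2 - 16*x - 12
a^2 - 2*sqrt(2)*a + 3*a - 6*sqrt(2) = (a + 3)*(a - 2*sqrt(2))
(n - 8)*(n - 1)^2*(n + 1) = n^4 - 9*n^3 + 7*n^2 + 9*n - 8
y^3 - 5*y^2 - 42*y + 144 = (y - 8)*(y - 3)*(y + 6)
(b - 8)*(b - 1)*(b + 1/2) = b^3 - 17*b^2/2 + 7*b/2 + 4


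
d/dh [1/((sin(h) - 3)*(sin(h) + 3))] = -sin(2*h)/((sin(h) - 3)^2*(sin(h) + 3)^2)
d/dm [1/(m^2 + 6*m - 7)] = 2*(-m - 3)/(m^2 + 6*m - 7)^2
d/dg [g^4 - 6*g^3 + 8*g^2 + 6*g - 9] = 4*g^3 - 18*g^2 + 16*g + 6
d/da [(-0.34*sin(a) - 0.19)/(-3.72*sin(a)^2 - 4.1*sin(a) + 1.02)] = (-1.4136*sin(a) + 0.6324*cos(2*a) - 1.7582)*cos(a)/(3.72*sin(a)^2 + 4.1*sin(a) - 1.02)^2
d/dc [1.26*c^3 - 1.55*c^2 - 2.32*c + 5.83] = 3.78*c^2 - 3.1*c - 2.32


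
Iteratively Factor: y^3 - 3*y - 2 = (y + 1)*(y^2 - y - 2) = (y + 1)^2*(y - 2)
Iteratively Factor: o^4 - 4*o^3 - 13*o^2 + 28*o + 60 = (o + 2)*(o^3 - 6*o^2 - o + 30) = (o + 2)^2*(o^2 - 8*o + 15) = (o - 5)*(o + 2)^2*(o - 3)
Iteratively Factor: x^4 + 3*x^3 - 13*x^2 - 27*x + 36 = (x - 3)*(x^3 + 6*x^2 + 5*x - 12) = (x - 3)*(x + 4)*(x^2 + 2*x - 3) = (x - 3)*(x - 1)*(x + 4)*(x + 3)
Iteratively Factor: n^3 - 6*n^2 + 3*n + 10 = (n - 2)*(n^2 - 4*n - 5) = (n - 5)*(n - 2)*(n + 1)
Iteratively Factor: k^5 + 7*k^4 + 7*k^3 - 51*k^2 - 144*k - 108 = (k - 3)*(k^4 + 10*k^3 + 37*k^2 + 60*k + 36) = (k - 3)*(k + 3)*(k^3 + 7*k^2 + 16*k + 12) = (k - 3)*(k + 3)^2*(k^2 + 4*k + 4) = (k - 3)*(k + 2)*(k + 3)^2*(k + 2)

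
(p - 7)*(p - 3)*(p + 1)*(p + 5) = p^4 - 4*p^3 - 34*p^2 + 76*p + 105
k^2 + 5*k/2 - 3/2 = (k - 1/2)*(k + 3)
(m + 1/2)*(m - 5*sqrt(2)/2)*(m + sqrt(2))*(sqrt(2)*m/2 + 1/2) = sqrt(2)*m^4/2 - m^3 + sqrt(2)*m^3/4 - 13*sqrt(2)*m^2/4 - m^2/2 - 5*m/2 - 13*sqrt(2)*m/8 - 5/4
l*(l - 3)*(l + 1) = l^3 - 2*l^2 - 3*l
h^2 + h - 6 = (h - 2)*(h + 3)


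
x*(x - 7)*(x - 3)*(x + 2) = x^4 - 8*x^3 + x^2 + 42*x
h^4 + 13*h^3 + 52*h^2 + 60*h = h*(h + 2)*(h + 5)*(h + 6)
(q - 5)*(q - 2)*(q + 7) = q^3 - 39*q + 70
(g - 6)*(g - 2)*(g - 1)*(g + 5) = g^4 - 4*g^3 - 25*g^2 + 88*g - 60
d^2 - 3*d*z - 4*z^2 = (d - 4*z)*(d + z)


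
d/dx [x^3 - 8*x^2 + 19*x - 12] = 3*x^2 - 16*x + 19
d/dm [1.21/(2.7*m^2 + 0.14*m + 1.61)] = (-6.534*m - 0.1694)/(2.7*m^2 + 0.14*m + 1.61)^2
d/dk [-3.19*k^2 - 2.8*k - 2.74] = -6.38*k - 2.8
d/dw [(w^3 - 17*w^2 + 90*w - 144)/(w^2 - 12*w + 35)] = (w^4 - 24*w^3 + 219*w^2 - 902*w + 1422)/(w^4 - 24*w^3 + 214*w^2 - 840*w + 1225)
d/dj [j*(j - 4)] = 2*j - 4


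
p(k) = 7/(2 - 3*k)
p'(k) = 21/(2 - 3*k)^2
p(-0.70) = 1.71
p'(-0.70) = 1.25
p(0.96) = -7.95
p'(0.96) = 27.12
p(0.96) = -7.95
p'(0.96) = 27.12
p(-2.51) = 0.73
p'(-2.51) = 0.23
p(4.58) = -0.60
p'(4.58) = 0.15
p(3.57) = -0.80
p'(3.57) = 0.28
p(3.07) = -0.97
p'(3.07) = 0.40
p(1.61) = -2.47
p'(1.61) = 2.62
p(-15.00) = 0.15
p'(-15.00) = 0.01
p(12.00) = -0.21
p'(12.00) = 0.02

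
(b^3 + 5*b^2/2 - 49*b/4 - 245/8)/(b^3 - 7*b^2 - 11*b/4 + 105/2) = (b + 7/2)/(b - 6)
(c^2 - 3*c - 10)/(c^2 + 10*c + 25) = (c^2 - 3*c - 10)/(c^2 + 10*c + 25)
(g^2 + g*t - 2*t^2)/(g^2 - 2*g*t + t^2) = (-g - 2*t)/(-g + t)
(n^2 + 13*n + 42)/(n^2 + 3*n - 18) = (n + 7)/(n - 3)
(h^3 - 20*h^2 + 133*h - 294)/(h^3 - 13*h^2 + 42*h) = (h - 7)/h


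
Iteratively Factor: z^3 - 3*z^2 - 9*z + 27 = (z - 3)*(z^2 - 9) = (z - 3)^2*(z + 3)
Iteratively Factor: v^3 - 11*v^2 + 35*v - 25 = (v - 1)*(v^2 - 10*v + 25) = (v - 5)*(v - 1)*(v - 5)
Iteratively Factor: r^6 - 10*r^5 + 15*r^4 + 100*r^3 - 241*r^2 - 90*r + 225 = (r + 3)*(r^5 - 13*r^4 + 54*r^3 - 62*r^2 - 55*r + 75) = (r - 5)*(r + 3)*(r^4 - 8*r^3 + 14*r^2 + 8*r - 15) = (r - 5)^2*(r + 3)*(r^3 - 3*r^2 - r + 3) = (r - 5)^2*(r + 1)*(r + 3)*(r^2 - 4*r + 3) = (r - 5)^2*(r - 3)*(r + 1)*(r + 3)*(r - 1)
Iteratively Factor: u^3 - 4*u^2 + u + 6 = (u + 1)*(u^2 - 5*u + 6) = (u - 3)*(u + 1)*(u - 2)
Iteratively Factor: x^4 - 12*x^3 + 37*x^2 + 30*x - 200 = (x - 4)*(x^3 - 8*x^2 + 5*x + 50) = (x - 5)*(x - 4)*(x^2 - 3*x - 10) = (x - 5)*(x - 4)*(x + 2)*(x - 5)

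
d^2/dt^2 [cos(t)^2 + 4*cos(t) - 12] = -4*cos(t) - 2*cos(2*t)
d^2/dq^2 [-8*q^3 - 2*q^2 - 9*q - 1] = -48*q - 4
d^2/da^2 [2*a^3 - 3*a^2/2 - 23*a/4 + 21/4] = 12*a - 3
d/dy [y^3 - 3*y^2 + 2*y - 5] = 3*y^2 - 6*y + 2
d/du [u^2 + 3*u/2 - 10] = 2*u + 3/2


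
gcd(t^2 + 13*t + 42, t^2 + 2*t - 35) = t + 7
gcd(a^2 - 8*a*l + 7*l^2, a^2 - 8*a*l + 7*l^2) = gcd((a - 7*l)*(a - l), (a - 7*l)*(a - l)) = a^2 - 8*a*l + 7*l^2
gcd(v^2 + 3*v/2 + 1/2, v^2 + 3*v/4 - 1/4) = v + 1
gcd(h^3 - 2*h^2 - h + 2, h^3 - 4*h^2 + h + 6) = h^2 - h - 2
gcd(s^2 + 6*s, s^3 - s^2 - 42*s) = s^2 + 6*s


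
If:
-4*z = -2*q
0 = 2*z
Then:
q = 0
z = 0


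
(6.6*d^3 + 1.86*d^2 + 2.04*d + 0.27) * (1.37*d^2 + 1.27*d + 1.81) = 9.042*d^5 + 10.9302*d^4 + 17.103*d^3 + 6.3273*d^2 + 4.0353*d + 0.4887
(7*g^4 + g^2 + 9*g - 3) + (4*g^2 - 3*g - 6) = 7*g^4 + 5*g^2 + 6*g - 9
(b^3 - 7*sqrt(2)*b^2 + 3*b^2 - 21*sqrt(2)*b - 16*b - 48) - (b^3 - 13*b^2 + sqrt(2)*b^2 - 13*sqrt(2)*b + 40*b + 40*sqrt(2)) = -8*sqrt(2)*b^2 + 16*b^2 - 56*b - 8*sqrt(2)*b - 40*sqrt(2) - 48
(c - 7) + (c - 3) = 2*c - 10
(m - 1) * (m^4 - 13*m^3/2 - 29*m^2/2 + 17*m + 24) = m^5 - 15*m^4/2 - 8*m^3 + 63*m^2/2 + 7*m - 24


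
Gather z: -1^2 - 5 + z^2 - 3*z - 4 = z^2 - 3*z - 10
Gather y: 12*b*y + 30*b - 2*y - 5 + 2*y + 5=12*b*y + 30*b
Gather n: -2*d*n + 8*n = n*(8 - 2*d)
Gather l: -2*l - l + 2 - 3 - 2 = -3*l - 3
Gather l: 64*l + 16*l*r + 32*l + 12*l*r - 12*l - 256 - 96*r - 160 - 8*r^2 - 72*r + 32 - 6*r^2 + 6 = l*(28*r + 84) - 14*r^2 - 168*r - 378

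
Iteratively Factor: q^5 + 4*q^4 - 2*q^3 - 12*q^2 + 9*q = (q - 1)*(q^4 + 5*q^3 + 3*q^2 - 9*q) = (q - 1)*(q + 3)*(q^3 + 2*q^2 - 3*q) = (q - 1)^2*(q + 3)*(q^2 + 3*q) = (q - 1)^2*(q + 3)^2*(q)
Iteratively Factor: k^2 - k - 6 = (k + 2)*(k - 3)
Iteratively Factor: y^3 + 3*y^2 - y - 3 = (y + 1)*(y^2 + 2*y - 3) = (y - 1)*(y + 1)*(y + 3)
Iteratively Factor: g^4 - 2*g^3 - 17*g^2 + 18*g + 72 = (g + 2)*(g^3 - 4*g^2 - 9*g + 36) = (g - 4)*(g + 2)*(g^2 - 9) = (g - 4)*(g + 2)*(g + 3)*(g - 3)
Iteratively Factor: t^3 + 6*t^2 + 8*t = (t + 4)*(t^2 + 2*t) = (t + 2)*(t + 4)*(t)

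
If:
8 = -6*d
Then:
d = -4/3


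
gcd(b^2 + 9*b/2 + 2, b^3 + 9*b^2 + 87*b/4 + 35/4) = b + 1/2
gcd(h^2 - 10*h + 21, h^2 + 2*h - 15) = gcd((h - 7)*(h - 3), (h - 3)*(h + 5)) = h - 3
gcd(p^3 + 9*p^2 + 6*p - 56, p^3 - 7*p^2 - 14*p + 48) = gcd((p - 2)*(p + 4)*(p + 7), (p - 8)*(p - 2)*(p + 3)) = p - 2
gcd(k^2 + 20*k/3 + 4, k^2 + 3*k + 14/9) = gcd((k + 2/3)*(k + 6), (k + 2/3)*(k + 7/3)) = k + 2/3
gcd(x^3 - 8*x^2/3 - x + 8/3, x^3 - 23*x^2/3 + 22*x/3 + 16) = x^2 - 5*x/3 - 8/3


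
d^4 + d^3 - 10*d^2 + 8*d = d*(d - 2)*(d - 1)*(d + 4)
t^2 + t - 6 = (t - 2)*(t + 3)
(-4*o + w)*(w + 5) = -4*o*w - 20*o + w^2 + 5*w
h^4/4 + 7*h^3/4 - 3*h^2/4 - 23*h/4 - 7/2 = (h/4 + 1/4)*(h - 2)*(h + 1)*(h + 7)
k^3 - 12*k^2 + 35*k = k*(k - 7)*(k - 5)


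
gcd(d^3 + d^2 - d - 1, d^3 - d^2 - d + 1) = d^2 - 1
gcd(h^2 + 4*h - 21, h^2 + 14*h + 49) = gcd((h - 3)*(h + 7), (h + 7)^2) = h + 7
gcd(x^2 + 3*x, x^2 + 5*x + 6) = x + 3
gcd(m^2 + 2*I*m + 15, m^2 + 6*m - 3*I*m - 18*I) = m - 3*I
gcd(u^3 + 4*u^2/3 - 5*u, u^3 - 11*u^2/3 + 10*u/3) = u^2 - 5*u/3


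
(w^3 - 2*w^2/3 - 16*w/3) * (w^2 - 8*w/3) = w^5 - 10*w^4/3 - 32*w^3/9 + 128*w^2/9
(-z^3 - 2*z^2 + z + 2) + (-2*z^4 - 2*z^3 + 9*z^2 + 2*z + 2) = -2*z^4 - 3*z^3 + 7*z^2 + 3*z + 4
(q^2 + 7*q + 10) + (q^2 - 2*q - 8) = 2*q^2 + 5*q + 2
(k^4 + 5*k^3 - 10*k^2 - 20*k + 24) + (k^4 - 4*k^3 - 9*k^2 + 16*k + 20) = 2*k^4 + k^3 - 19*k^2 - 4*k + 44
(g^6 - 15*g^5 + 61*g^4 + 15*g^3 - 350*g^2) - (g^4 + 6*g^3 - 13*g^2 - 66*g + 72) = g^6 - 15*g^5 + 60*g^4 + 9*g^3 - 337*g^2 + 66*g - 72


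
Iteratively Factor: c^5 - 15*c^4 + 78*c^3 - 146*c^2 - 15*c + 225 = (c - 3)*(c^4 - 12*c^3 + 42*c^2 - 20*c - 75) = (c - 5)*(c - 3)*(c^3 - 7*c^2 + 7*c + 15) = (c - 5)*(c - 3)^2*(c^2 - 4*c - 5) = (c - 5)*(c - 3)^2*(c + 1)*(c - 5)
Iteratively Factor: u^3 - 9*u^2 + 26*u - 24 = (u - 3)*(u^2 - 6*u + 8) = (u - 4)*(u - 3)*(u - 2)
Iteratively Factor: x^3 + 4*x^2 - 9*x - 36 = (x + 3)*(x^2 + x - 12) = (x - 3)*(x + 3)*(x + 4)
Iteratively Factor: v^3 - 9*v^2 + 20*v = (v - 4)*(v^2 - 5*v) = v*(v - 4)*(v - 5)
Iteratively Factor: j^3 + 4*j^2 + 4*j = (j + 2)*(j^2 + 2*j) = j*(j + 2)*(j + 2)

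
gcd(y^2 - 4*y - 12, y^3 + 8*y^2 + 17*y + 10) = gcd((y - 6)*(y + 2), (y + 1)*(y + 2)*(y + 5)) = y + 2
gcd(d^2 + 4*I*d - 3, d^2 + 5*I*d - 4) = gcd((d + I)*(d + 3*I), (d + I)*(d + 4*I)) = d + I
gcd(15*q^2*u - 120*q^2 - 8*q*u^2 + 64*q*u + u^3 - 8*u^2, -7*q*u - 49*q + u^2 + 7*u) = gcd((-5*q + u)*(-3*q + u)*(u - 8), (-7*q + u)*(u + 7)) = 1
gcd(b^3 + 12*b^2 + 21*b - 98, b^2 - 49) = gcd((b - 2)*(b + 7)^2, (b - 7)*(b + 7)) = b + 7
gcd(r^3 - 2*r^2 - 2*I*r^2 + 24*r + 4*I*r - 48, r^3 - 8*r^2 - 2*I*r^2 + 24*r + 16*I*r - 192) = r^2 - 2*I*r + 24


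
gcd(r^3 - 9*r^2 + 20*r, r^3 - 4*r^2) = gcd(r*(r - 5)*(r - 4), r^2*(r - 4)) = r^2 - 4*r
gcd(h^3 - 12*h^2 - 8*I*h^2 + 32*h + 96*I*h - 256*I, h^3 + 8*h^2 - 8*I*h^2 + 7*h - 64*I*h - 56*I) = h - 8*I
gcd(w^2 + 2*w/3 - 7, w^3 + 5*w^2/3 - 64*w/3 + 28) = w - 7/3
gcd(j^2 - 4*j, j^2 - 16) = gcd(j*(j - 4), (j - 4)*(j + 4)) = j - 4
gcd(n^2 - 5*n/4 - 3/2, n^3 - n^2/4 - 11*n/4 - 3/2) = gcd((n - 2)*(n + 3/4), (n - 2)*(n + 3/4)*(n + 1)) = n^2 - 5*n/4 - 3/2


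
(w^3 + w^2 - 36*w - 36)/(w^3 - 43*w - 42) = (w - 6)/(w - 7)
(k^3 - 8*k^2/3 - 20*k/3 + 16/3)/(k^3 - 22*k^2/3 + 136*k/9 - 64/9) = 3*(k + 2)/(3*k - 8)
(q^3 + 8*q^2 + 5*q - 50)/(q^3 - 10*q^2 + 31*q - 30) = (q^2 + 10*q + 25)/(q^2 - 8*q + 15)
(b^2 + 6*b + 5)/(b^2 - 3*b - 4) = (b + 5)/(b - 4)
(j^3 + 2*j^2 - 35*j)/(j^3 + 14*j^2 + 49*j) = (j - 5)/(j + 7)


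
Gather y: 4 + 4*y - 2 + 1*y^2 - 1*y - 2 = y^2 + 3*y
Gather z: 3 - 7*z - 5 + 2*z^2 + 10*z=2*z^2 + 3*z - 2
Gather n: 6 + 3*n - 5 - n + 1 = 2*n + 2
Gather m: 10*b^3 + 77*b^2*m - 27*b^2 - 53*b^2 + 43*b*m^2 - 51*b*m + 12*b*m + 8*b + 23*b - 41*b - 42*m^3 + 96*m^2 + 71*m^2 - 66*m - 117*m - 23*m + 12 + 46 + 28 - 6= 10*b^3 - 80*b^2 - 10*b - 42*m^3 + m^2*(43*b + 167) + m*(77*b^2 - 39*b - 206) + 80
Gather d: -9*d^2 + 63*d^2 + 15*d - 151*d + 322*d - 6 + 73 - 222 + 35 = 54*d^2 + 186*d - 120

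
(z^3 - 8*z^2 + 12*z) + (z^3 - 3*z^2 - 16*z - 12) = 2*z^3 - 11*z^2 - 4*z - 12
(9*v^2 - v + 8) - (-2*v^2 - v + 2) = 11*v^2 + 6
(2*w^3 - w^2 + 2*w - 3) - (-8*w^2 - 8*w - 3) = 2*w^3 + 7*w^2 + 10*w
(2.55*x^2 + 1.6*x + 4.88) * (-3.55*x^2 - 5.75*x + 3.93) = -9.0525*x^4 - 20.3425*x^3 - 16.5025*x^2 - 21.772*x + 19.1784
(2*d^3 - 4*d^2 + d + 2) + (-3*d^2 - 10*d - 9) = 2*d^3 - 7*d^2 - 9*d - 7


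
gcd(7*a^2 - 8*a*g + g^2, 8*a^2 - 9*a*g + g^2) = a - g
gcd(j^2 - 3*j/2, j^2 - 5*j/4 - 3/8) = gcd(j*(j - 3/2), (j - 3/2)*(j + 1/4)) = j - 3/2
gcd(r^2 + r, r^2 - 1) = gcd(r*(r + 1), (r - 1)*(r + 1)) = r + 1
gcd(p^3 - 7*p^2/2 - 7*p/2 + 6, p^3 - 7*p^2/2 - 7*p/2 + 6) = p^3 - 7*p^2/2 - 7*p/2 + 6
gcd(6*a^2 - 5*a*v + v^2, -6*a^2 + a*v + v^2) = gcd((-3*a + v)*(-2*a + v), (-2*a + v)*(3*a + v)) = -2*a + v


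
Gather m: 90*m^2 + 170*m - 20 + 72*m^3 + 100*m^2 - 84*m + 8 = 72*m^3 + 190*m^2 + 86*m - 12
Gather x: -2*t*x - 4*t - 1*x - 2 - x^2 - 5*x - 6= -4*t - x^2 + x*(-2*t - 6) - 8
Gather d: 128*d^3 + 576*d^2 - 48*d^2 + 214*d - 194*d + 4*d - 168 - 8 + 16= 128*d^3 + 528*d^2 + 24*d - 160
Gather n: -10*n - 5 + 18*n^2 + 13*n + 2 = 18*n^2 + 3*n - 3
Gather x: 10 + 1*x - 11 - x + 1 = 0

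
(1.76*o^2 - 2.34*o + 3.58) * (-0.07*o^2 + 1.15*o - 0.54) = -0.1232*o^4 + 2.1878*o^3 - 3.892*o^2 + 5.3806*o - 1.9332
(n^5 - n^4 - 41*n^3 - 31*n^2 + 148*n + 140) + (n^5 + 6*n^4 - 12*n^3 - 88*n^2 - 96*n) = 2*n^5 + 5*n^4 - 53*n^3 - 119*n^2 + 52*n + 140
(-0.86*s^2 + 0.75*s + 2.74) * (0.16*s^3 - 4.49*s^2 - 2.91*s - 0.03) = -0.1376*s^5 + 3.9814*s^4 - 0.4265*s^3 - 14.4593*s^2 - 7.9959*s - 0.0822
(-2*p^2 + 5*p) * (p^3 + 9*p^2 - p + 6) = -2*p^5 - 13*p^4 + 47*p^3 - 17*p^2 + 30*p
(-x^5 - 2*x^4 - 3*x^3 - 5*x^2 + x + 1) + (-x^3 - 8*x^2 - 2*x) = -x^5 - 2*x^4 - 4*x^3 - 13*x^2 - x + 1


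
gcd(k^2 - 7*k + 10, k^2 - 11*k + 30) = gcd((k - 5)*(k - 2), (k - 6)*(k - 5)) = k - 5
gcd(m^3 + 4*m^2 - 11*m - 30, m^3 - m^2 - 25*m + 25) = m + 5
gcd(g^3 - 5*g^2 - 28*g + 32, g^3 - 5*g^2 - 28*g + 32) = g^3 - 5*g^2 - 28*g + 32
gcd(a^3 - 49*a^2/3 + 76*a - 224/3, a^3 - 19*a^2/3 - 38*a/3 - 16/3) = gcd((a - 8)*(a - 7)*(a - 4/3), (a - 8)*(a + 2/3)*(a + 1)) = a - 8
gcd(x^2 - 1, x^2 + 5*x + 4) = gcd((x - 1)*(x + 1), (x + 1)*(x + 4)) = x + 1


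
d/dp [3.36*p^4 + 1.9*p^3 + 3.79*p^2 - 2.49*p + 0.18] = 13.44*p^3 + 5.7*p^2 + 7.58*p - 2.49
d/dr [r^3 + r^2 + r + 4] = 3*r^2 + 2*r + 1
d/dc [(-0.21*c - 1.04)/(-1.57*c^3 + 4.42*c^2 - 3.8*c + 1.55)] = (-0.6594*c^3 - 3.9702*c^2 + 9.1936*c - 4.2775)/(2.4649*c^6 - 13.8788*c^5 + 31.4684*c^4 - 38.459*c^3 + 28.142*c^2 - 11.78*c + 2.4025)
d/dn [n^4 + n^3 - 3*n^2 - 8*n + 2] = 4*n^3 + 3*n^2 - 6*n - 8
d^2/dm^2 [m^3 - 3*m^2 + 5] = 6*m - 6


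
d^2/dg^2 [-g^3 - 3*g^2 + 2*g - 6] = -6*g - 6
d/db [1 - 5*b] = -5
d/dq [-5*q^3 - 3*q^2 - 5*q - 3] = -15*q^2 - 6*q - 5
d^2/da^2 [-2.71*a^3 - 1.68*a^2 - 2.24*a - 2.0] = -16.26*a - 3.36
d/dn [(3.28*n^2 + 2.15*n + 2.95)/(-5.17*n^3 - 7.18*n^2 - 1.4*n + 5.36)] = (16.9576*n^4 + 22.231*n^3 + 56.5995*n^2 + 77.5236*n + 15.654)/(26.7289*n^6 + 74.2412*n^5 + 66.0284*n^4 - 35.3184*n^3 - 75.0096*n^2 - 15.008*n + 28.7296)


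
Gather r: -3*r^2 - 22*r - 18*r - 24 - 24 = -3*r^2 - 40*r - 48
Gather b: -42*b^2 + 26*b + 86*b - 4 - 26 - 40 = -42*b^2 + 112*b - 70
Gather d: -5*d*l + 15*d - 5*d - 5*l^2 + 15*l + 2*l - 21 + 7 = d*(10 - 5*l) - 5*l^2 + 17*l - 14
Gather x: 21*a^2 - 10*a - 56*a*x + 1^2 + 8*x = 21*a^2 - 10*a + x*(8 - 56*a) + 1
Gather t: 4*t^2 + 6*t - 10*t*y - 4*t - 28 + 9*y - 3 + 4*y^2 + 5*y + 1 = 4*t^2 + t*(2 - 10*y) + 4*y^2 + 14*y - 30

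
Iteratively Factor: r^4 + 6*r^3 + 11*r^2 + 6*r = (r)*(r^3 + 6*r^2 + 11*r + 6) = r*(r + 1)*(r^2 + 5*r + 6) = r*(r + 1)*(r + 2)*(r + 3)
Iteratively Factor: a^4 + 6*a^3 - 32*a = (a - 2)*(a^3 + 8*a^2 + 16*a) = (a - 2)*(a + 4)*(a^2 + 4*a) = a*(a - 2)*(a + 4)*(a + 4)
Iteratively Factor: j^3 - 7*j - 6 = (j + 1)*(j^2 - j - 6) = (j + 1)*(j + 2)*(j - 3)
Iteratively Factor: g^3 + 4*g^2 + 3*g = (g)*(g^2 + 4*g + 3) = g*(g + 1)*(g + 3)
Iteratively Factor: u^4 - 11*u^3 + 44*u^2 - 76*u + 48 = (u - 3)*(u^3 - 8*u^2 + 20*u - 16) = (u - 4)*(u - 3)*(u^2 - 4*u + 4) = (u - 4)*(u - 3)*(u - 2)*(u - 2)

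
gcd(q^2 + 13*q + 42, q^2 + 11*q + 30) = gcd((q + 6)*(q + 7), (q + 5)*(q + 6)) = q + 6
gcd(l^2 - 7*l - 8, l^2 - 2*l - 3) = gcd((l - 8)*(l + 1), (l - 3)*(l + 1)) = l + 1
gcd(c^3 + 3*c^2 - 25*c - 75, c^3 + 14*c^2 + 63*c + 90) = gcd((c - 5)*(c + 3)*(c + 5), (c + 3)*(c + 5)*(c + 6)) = c^2 + 8*c + 15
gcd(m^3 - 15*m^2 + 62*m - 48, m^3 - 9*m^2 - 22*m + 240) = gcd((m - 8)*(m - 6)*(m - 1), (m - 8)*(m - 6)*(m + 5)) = m^2 - 14*m + 48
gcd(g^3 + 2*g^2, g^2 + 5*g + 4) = 1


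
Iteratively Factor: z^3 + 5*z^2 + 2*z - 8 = (z - 1)*(z^2 + 6*z + 8) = (z - 1)*(z + 2)*(z + 4)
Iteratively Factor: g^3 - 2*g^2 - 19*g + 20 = (g + 4)*(g^2 - 6*g + 5) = (g - 1)*(g + 4)*(g - 5)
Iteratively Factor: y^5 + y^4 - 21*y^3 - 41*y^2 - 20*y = (y)*(y^4 + y^3 - 21*y^2 - 41*y - 20) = y*(y + 1)*(y^3 - 21*y - 20) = y*(y - 5)*(y + 1)*(y^2 + 5*y + 4) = y*(y - 5)*(y + 1)*(y + 4)*(y + 1)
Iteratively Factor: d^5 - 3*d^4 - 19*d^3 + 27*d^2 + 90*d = (d + 3)*(d^4 - 6*d^3 - d^2 + 30*d) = d*(d + 3)*(d^3 - 6*d^2 - d + 30) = d*(d - 5)*(d + 3)*(d^2 - d - 6) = d*(d - 5)*(d - 3)*(d + 3)*(d + 2)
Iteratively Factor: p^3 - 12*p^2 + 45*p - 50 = (p - 5)*(p^2 - 7*p + 10) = (p - 5)*(p - 2)*(p - 5)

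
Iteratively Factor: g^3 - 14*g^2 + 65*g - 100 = (g - 4)*(g^2 - 10*g + 25) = (g - 5)*(g - 4)*(g - 5)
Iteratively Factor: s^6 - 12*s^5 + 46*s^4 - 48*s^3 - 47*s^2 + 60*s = (s - 5)*(s^5 - 7*s^4 + 11*s^3 + 7*s^2 - 12*s) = (s - 5)*(s - 4)*(s^4 - 3*s^3 - s^2 + 3*s) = (s - 5)*(s - 4)*(s - 3)*(s^3 - s) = (s - 5)*(s - 4)*(s - 3)*(s - 1)*(s^2 + s) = s*(s - 5)*(s - 4)*(s - 3)*(s - 1)*(s + 1)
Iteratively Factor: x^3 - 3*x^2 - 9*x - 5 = (x - 5)*(x^2 + 2*x + 1) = (x - 5)*(x + 1)*(x + 1)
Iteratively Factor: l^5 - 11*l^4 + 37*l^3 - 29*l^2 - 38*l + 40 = (l - 2)*(l^4 - 9*l^3 + 19*l^2 + 9*l - 20) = (l - 2)*(l + 1)*(l^3 - 10*l^2 + 29*l - 20) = (l - 4)*(l - 2)*(l + 1)*(l^2 - 6*l + 5) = (l - 5)*(l - 4)*(l - 2)*(l + 1)*(l - 1)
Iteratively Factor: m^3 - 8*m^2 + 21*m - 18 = (m - 2)*(m^2 - 6*m + 9) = (m - 3)*(m - 2)*(m - 3)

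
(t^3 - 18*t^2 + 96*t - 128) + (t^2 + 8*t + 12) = t^3 - 17*t^2 + 104*t - 116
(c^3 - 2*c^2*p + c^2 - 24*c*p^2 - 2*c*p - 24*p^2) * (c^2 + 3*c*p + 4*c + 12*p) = c^5 + c^4*p + 5*c^4 - 30*c^3*p^2 + 5*c^3*p + 4*c^3 - 72*c^2*p^3 - 150*c^2*p^2 + 4*c^2*p - 360*c*p^3 - 120*c*p^2 - 288*p^3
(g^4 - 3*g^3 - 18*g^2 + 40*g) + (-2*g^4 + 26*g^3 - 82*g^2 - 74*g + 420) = -g^4 + 23*g^3 - 100*g^2 - 34*g + 420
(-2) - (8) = -10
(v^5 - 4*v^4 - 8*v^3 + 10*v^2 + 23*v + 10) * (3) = 3*v^5 - 12*v^4 - 24*v^3 + 30*v^2 + 69*v + 30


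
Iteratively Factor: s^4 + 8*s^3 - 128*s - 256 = (s + 4)*(s^3 + 4*s^2 - 16*s - 64) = (s + 4)^2*(s^2 - 16) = (s + 4)^3*(s - 4)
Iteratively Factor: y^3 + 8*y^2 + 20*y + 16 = (y + 2)*(y^2 + 6*y + 8) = (y + 2)*(y + 4)*(y + 2)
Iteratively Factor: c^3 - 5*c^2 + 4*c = (c)*(c^2 - 5*c + 4) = c*(c - 1)*(c - 4)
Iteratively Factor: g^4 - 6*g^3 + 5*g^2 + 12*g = (g - 3)*(g^3 - 3*g^2 - 4*g) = g*(g - 3)*(g^2 - 3*g - 4) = g*(g - 3)*(g + 1)*(g - 4)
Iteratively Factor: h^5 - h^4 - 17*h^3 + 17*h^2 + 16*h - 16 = (h + 4)*(h^4 - 5*h^3 + 3*h^2 + 5*h - 4) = (h - 4)*(h + 4)*(h^3 - h^2 - h + 1) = (h - 4)*(h - 1)*(h + 4)*(h^2 - 1) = (h - 4)*(h - 1)^2*(h + 4)*(h + 1)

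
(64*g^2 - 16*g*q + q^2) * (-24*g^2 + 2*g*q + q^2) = -1536*g^4 + 512*g^3*q + 8*g^2*q^2 - 14*g*q^3 + q^4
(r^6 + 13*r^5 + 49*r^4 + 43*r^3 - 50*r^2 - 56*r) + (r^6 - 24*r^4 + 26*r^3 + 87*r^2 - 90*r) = 2*r^6 + 13*r^5 + 25*r^4 + 69*r^3 + 37*r^2 - 146*r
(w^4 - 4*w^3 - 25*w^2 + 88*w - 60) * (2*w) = 2*w^5 - 8*w^4 - 50*w^3 + 176*w^2 - 120*w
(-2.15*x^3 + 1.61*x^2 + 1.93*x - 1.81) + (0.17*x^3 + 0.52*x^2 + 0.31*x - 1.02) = -1.98*x^3 + 2.13*x^2 + 2.24*x - 2.83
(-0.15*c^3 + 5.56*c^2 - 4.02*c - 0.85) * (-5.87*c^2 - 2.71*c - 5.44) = 0.8805*c^5 - 32.2307*c^4 + 9.3458*c^3 - 14.3627*c^2 + 24.1723*c + 4.624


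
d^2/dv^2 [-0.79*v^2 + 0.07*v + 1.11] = -1.58000000000000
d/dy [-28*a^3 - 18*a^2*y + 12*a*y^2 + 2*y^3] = -18*a^2 + 24*a*y + 6*y^2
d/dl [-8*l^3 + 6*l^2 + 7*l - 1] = -24*l^2 + 12*l + 7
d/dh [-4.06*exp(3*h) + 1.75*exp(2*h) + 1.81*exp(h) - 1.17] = (-12.18*exp(2*h) + 3.5*exp(h) + 1.81)*exp(h)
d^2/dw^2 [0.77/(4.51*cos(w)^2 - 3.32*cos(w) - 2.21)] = (62.647508*(1 - cos(w)^2)^2 - 34.588092*cos(w)^3 + 70.50967*cos(w)^2 + 63.52654*cos(w) - 94.971338)/(-4.51*cos(w)^2 + 3.32*cos(w) + 2.21)^3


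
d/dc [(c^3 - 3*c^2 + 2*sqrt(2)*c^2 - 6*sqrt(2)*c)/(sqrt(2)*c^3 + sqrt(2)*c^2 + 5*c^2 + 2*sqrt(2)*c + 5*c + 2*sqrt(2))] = (c^4 + 4*sqrt(2)*c^4 + 4*sqrt(2)*c^3 + 34*c^3 + 5*c^2 + 40*sqrt(2)*c^2 - 12*sqrt(2)*c + 16*c - 24)/(2*c^6 + 4*c^5 + 10*sqrt(2)*c^5 + 20*sqrt(2)*c^4 + 35*c^4 + 30*sqrt(2)*c^3 + 66*c^3 + 41*c^2 + 40*sqrt(2)*c^2 + 16*c + 20*sqrt(2)*c + 8)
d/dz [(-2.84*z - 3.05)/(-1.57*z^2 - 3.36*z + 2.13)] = (4.4588*z^2 + 9.5424*z - (2.84*z + 3.05)*(3.14*z + 3.36) - 6.0492)/(1.57*z^2 + 3.36*z - 2.13)^2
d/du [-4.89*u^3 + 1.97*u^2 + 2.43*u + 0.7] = -14.67*u^2 + 3.94*u + 2.43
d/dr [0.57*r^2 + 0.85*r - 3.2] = 1.14*r + 0.85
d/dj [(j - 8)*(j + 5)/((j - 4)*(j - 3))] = 4*(-j^2 + 26*j - 79)/(j^4 - 14*j^3 + 73*j^2 - 168*j + 144)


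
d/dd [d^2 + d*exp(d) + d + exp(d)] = d*exp(d) + 2*d + 2*exp(d) + 1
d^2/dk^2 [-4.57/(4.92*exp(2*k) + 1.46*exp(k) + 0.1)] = (-4.57*(9.84*exp(k) + 1.46)*(19.68*exp(k) + 2.92)*exp(k) + (89.9376*exp(k) + 6.6722)*(4.92*exp(2*k) + 1.46*exp(k) + 0.1))*exp(k)/(4.92*exp(2*k) + 1.46*exp(k) + 0.1)^3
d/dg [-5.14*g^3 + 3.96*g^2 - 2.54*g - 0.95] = -15.42*g^2 + 7.92*g - 2.54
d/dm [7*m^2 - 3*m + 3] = 14*m - 3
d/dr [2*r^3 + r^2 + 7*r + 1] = 6*r^2 + 2*r + 7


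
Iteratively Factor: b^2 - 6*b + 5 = (b - 5)*(b - 1)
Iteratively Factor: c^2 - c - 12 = (c + 3)*(c - 4)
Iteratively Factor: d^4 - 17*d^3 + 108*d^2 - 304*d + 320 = (d - 4)*(d^3 - 13*d^2 + 56*d - 80) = (d - 4)^2*(d^2 - 9*d + 20) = (d - 5)*(d - 4)^2*(d - 4)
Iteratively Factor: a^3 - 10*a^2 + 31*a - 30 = (a - 2)*(a^2 - 8*a + 15) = (a - 3)*(a - 2)*(a - 5)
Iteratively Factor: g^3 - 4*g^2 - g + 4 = (g - 1)*(g^2 - 3*g - 4) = (g - 4)*(g - 1)*(g + 1)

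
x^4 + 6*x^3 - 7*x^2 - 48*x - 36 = (x - 3)*(x + 1)*(x + 2)*(x + 6)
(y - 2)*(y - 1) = y^2 - 3*y + 2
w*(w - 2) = w^2 - 2*w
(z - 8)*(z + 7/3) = z^2 - 17*z/3 - 56/3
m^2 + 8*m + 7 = (m + 1)*(m + 7)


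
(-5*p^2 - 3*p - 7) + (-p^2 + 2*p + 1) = -6*p^2 - p - 6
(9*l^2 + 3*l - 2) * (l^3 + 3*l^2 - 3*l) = 9*l^5 + 30*l^4 - 20*l^3 - 15*l^2 + 6*l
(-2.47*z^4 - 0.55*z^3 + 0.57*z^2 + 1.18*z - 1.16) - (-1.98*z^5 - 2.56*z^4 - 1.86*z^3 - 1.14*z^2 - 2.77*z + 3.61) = 1.98*z^5 + 0.0899999999999999*z^4 + 1.31*z^3 + 1.71*z^2 + 3.95*z - 4.77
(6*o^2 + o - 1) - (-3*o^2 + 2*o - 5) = 9*o^2 - o + 4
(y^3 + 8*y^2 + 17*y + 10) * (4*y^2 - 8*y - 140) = 4*y^5 + 24*y^4 - 136*y^3 - 1216*y^2 - 2460*y - 1400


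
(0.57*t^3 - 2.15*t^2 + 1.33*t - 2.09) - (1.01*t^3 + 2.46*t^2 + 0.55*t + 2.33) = -0.44*t^3 - 4.61*t^2 + 0.78*t - 4.42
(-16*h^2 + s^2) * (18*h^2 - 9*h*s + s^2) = -288*h^4 + 144*h^3*s + 2*h^2*s^2 - 9*h*s^3 + s^4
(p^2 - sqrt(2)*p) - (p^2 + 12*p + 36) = -12*p - sqrt(2)*p - 36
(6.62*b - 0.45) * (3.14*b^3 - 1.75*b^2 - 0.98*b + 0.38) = 20.7868*b^4 - 12.998*b^3 - 5.7001*b^2 + 2.9566*b - 0.171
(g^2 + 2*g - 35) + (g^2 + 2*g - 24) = 2*g^2 + 4*g - 59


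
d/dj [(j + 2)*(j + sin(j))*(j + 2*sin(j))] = (j + 2)*(j + sin(j))*(2*cos(j) + 1) + (j + 2)*(j + 2*sin(j))*(cos(j) + 1) + (j + sin(j))*(j + 2*sin(j))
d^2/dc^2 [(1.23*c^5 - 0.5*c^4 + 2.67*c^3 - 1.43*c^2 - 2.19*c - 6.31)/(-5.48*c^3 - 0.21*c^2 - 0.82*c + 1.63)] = (-73.8747839999999*c^9 - 8.49290400000001*c^8 - 33.4882260000002*c^7 + 128.141228*c^6 + 491.554626*c^5 + 2014.585056*c^4 + 193.559076*c^3 + 446.83146*c^2 + 306.63444*c + 26.258556)/(164.566592*c^9 + 18.919152*c^8 + 74.599788*c^7 - 141.177459*c^6 - 0.0920820000000005*c^5 - 43.739445*c^4 + 42.546688*c^3 - 1.614189*c^2 + 6.535974*c - 4.330747)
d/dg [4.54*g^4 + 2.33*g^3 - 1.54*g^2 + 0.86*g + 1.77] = 18.16*g^3 + 6.99*g^2 - 3.08*g + 0.86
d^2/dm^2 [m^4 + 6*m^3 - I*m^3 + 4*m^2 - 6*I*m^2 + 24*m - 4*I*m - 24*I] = 12*m^2 + 6*m*(6 - I) + 8 - 12*I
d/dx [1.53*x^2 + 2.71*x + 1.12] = 3.06*x + 2.71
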